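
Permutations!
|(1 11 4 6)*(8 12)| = |(1 11 4 6)(8 12)| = 4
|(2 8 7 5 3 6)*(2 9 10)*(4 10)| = |(2 8 7 5 3 6 9 4 10)| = 9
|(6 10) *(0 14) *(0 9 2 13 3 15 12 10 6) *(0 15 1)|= 21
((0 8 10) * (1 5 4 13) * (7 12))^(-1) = ((0 8 10)(1 5 4 13)(7 12))^(-1) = (0 10 8)(1 13 4 5)(7 12)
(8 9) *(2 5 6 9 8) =(2 5 6 9) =[0, 1, 5, 3, 4, 6, 9, 7, 8, 2]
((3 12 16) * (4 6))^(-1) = (3 16 12)(4 6)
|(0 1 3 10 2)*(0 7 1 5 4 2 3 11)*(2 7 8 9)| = |(0 5 4 7 1 11)(2 8 9)(3 10)| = 6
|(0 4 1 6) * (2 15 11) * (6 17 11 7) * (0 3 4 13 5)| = |(0 13 5)(1 17 11 2 15 7 6 3 4)| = 9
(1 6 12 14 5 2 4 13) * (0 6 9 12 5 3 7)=[6, 9, 4, 7, 13, 2, 5, 0, 8, 12, 10, 11, 14, 1, 3]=(0 6 5 2 4 13 1 9 12 14 3 7)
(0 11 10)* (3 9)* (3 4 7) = (0 11 10)(3 9 4 7) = [11, 1, 2, 9, 7, 5, 6, 3, 8, 4, 0, 10]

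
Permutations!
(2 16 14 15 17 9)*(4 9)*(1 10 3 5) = (1 10 3 5)(2 16 14 15 17 4 9) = [0, 10, 16, 5, 9, 1, 6, 7, 8, 2, 3, 11, 12, 13, 15, 17, 14, 4]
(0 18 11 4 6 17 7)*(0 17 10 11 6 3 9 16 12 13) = (0 18 6 10 11 4 3 9 16 12 13)(7 17) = [18, 1, 2, 9, 3, 5, 10, 17, 8, 16, 11, 4, 13, 0, 14, 15, 12, 7, 6]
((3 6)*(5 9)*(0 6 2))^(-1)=((0 6 3 2)(5 9))^(-1)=(0 2 3 6)(5 9)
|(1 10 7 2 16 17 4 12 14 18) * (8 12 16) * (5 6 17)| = |(1 10 7 2 8 12 14 18)(4 16 5 6 17)| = 40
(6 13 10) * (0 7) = (0 7)(6 13 10) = [7, 1, 2, 3, 4, 5, 13, 0, 8, 9, 6, 11, 12, 10]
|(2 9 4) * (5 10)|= 6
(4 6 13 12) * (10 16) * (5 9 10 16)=(16)(4 6 13 12)(5 9 10)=[0, 1, 2, 3, 6, 9, 13, 7, 8, 10, 5, 11, 4, 12, 14, 15, 16]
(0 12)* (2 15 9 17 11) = [12, 1, 15, 3, 4, 5, 6, 7, 8, 17, 10, 2, 0, 13, 14, 9, 16, 11] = (0 12)(2 15 9 17 11)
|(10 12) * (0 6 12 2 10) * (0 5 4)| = |(0 6 12 5 4)(2 10)| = 10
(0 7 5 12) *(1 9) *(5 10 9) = [7, 5, 2, 3, 4, 12, 6, 10, 8, 1, 9, 11, 0] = (0 7 10 9 1 5 12)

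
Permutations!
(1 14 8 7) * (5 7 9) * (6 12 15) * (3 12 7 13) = (1 14 8 9 5 13 3 12 15 6 7) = [0, 14, 2, 12, 4, 13, 7, 1, 9, 5, 10, 11, 15, 3, 8, 6]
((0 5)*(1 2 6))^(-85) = ((0 5)(1 2 6))^(-85) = (0 5)(1 6 2)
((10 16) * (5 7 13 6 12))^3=(5 6 7 12 13)(10 16)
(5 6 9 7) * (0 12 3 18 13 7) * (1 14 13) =[12, 14, 2, 18, 4, 6, 9, 5, 8, 0, 10, 11, 3, 7, 13, 15, 16, 17, 1] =(0 12 3 18 1 14 13 7 5 6 9)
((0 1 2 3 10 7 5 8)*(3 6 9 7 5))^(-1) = ((0 1 2 6 9 7 3 10 5 8))^(-1) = (0 8 5 10 3 7 9 6 2 1)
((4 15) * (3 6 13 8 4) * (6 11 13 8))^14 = (15)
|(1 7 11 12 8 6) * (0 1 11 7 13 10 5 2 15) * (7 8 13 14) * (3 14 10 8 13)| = 24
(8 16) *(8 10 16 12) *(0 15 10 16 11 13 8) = (16)(0 15 10 11 13 8 12) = [15, 1, 2, 3, 4, 5, 6, 7, 12, 9, 11, 13, 0, 8, 14, 10, 16]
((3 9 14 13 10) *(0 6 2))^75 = (14)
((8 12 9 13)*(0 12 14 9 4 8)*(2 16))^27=((0 12 4 8 14 9 13)(2 16))^27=(0 13 9 14 8 4 12)(2 16)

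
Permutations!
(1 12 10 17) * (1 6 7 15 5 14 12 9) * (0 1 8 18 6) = (0 1 9 8 18 6 7 15 5 14 12 10 17) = [1, 9, 2, 3, 4, 14, 7, 15, 18, 8, 17, 11, 10, 13, 12, 5, 16, 0, 6]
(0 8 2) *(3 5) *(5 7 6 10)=(0 8 2)(3 7 6 10 5)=[8, 1, 0, 7, 4, 3, 10, 6, 2, 9, 5]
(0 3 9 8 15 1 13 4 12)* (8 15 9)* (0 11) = [3, 13, 2, 8, 12, 5, 6, 7, 9, 15, 10, 0, 11, 4, 14, 1] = (0 3 8 9 15 1 13 4 12 11)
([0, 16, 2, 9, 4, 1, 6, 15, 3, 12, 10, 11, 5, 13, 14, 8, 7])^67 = [0, 8, 2, 1, 4, 15, 6, 9, 5, 16, 10, 11, 7, 13, 14, 12, 3]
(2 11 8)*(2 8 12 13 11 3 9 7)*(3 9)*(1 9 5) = (1 9 7 2 5)(11 12 13) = [0, 9, 5, 3, 4, 1, 6, 2, 8, 7, 10, 12, 13, 11]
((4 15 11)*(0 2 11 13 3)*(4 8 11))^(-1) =((0 2 4 15 13 3)(8 11))^(-1) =(0 3 13 15 4 2)(8 11)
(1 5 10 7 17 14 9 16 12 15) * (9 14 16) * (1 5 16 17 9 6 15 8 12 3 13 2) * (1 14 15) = [0, 16, 14, 13, 4, 10, 1, 9, 12, 6, 7, 11, 8, 2, 15, 5, 3, 17] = (17)(1 16 3 13 2 14 15 5 10 7 9 6)(8 12)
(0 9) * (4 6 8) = (0 9)(4 6 8) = [9, 1, 2, 3, 6, 5, 8, 7, 4, 0]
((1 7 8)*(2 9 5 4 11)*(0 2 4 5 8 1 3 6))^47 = ((0 2 9 8 3 6)(1 7)(4 11))^47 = (0 6 3 8 9 2)(1 7)(4 11)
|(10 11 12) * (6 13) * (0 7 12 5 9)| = 14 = |(0 7 12 10 11 5 9)(6 13)|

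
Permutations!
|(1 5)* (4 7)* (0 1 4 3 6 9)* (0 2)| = |(0 1 5 4 7 3 6 9 2)| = 9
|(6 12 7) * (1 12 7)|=2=|(1 12)(6 7)|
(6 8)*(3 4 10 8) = [0, 1, 2, 4, 10, 5, 3, 7, 6, 9, 8] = (3 4 10 8 6)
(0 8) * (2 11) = [8, 1, 11, 3, 4, 5, 6, 7, 0, 9, 10, 2] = (0 8)(2 11)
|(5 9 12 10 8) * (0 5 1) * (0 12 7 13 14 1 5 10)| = |(0 10 8 5 9 7 13 14 1 12)| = 10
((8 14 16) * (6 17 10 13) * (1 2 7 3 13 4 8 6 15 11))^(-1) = ((1 2 7 3 13 15 11)(4 8 14 16 6 17 10))^(-1) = (1 11 15 13 3 7 2)(4 10 17 6 16 14 8)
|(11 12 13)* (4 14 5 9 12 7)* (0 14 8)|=|(0 14 5 9 12 13 11 7 4 8)|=10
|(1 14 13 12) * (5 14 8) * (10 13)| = 7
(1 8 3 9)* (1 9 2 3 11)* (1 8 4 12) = (1 4 12)(2 3)(8 11) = [0, 4, 3, 2, 12, 5, 6, 7, 11, 9, 10, 8, 1]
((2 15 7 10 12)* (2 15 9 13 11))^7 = ((2 9 13 11)(7 10 12 15))^7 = (2 11 13 9)(7 15 12 10)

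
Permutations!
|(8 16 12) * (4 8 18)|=5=|(4 8 16 12 18)|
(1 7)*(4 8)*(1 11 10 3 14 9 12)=(1 7 11 10 3 14 9 12)(4 8)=[0, 7, 2, 14, 8, 5, 6, 11, 4, 12, 3, 10, 1, 13, 9]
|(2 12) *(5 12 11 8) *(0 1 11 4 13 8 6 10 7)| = |(0 1 11 6 10 7)(2 4 13 8 5 12)| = 6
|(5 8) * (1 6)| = 2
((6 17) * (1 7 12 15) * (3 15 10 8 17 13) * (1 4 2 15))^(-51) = (1 10 6)(3 12 17)(7 8 13)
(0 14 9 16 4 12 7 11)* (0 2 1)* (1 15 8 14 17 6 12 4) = (0 17 6 12 7 11 2 15 8 14 9 16 1) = [17, 0, 15, 3, 4, 5, 12, 11, 14, 16, 10, 2, 7, 13, 9, 8, 1, 6]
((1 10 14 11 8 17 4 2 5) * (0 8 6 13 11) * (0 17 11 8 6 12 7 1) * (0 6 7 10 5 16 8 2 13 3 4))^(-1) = ((0 7 1 5 6 3 4 13 2 16 8 11 12 10 14 17))^(-1) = (0 17 14 10 12 11 8 16 2 13 4 3 6 5 1 7)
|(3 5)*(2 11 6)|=6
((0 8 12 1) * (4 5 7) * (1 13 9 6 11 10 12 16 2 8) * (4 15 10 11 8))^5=(0 1)(2 10 8 7 9 4 12 16 15 6 5 13)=((0 1)(2 4 5 7 15 10 12 13 9 6 8 16))^5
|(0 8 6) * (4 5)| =|(0 8 6)(4 5)| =6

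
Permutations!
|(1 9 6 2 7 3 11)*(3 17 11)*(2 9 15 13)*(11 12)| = 8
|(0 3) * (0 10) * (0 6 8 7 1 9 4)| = |(0 3 10 6 8 7 1 9 4)| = 9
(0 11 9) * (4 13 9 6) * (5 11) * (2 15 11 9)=(0 5 9)(2 15 11 6 4 13)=[5, 1, 15, 3, 13, 9, 4, 7, 8, 0, 10, 6, 12, 2, 14, 11]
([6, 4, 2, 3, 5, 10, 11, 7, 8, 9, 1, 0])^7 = (0 6 11)(1 10 5 4)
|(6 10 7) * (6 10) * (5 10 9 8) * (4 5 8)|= 5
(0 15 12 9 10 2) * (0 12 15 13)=[13, 1, 12, 3, 4, 5, 6, 7, 8, 10, 2, 11, 9, 0, 14, 15]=(15)(0 13)(2 12 9 10)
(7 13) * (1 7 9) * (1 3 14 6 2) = (1 7 13 9 3 14 6 2) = [0, 7, 1, 14, 4, 5, 2, 13, 8, 3, 10, 11, 12, 9, 6]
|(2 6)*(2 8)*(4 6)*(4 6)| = 3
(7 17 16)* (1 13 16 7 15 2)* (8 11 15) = [0, 13, 1, 3, 4, 5, 6, 17, 11, 9, 10, 15, 12, 16, 14, 2, 8, 7] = (1 13 16 8 11 15 2)(7 17)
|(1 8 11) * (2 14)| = |(1 8 11)(2 14)| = 6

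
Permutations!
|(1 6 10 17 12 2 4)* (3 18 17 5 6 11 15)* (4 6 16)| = |(1 11 15 3 18 17 12 2 6 10 5 16 4)| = 13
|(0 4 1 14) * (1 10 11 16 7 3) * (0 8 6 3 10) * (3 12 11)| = |(0 4)(1 14 8 6 12 11 16 7 10 3)| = 10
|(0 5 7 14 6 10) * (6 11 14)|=10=|(0 5 7 6 10)(11 14)|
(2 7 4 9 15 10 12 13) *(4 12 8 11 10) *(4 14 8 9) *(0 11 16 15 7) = [11, 1, 0, 3, 4, 5, 6, 12, 16, 7, 9, 10, 13, 2, 8, 14, 15] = (0 11 10 9 7 12 13 2)(8 16 15 14)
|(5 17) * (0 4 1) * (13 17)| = 3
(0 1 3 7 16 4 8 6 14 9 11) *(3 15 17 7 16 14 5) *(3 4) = [1, 15, 2, 16, 8, 4, 5, 14, 6, 11, 10, 0, 12, 13, 9, 17, 3, 7] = (0 1 15 17 7 14 9 11)(3 16)(4 8 6 5)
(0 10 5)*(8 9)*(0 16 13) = (0 10 5 16 13)(8 9) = [10, 1, 2, 3, 4, 16, 6, 7, 9, 8, 5, 11, 12, 0, 14, 15, 13]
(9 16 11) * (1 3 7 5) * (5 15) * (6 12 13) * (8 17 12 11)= [0, 3, 2, 7, 4, 1, 11, 15, 17, 16, 10, 9, 13, 6, 14, 5, 8, 12]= (1 3 7 15 5)(6 11 9 16 8 17 12 13)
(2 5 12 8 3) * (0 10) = (0 10)(2 5 12 8 3) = [10, 1, 5, 2, 4, 12, 6, 7, 3, 9, 0, 11, 8]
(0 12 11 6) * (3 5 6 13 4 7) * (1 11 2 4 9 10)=[12, 11, 4, 5, 7, 6, 0, 3, 8, 10, 1, 13, 2, 9]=(0 12 2 4 7 3 5 6)(1 11 13 9 10)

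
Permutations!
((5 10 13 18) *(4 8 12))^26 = (4 12 8)(5 13)(10 18)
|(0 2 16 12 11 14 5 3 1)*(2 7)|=|(0 7 2 16 12 11 14 5 3 1)|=10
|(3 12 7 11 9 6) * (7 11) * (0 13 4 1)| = |(0 13 4 1)(3 12 11 9 6)| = 20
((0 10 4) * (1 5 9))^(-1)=((0 10 4)(1 5 9))^(-1)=(0 4 10)(1 9 5)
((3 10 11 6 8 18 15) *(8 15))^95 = (8 18)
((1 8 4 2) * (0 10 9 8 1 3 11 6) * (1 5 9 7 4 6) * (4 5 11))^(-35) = (1 11)(2 3 4) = ((0 10 7 5 9 8 6)(1 11)(2 3 4))^(-35)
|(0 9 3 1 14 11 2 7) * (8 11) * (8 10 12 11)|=|(0 9 3 1 14 10 12 11 2 7)|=10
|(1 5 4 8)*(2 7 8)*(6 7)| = |(1 5 4 2 6 7 8)| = 7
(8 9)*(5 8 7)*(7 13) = [0, 1, 2, 3, 4, 8, 6, 5, 9, 13, 10, 11, 12, 7] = (5 8 9 13 7)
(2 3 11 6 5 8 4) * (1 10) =[0, 10, 3, 11, 2, 8, 5, 7, 4, 9, 1, 6] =(1 10)(2 3 11 6 5 8 4)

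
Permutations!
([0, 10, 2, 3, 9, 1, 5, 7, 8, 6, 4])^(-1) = [0, 5, 2, 3, 10, 6, 9, 7, 8, 4, 1]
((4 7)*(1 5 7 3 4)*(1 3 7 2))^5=(1 2 5)(3 7 4)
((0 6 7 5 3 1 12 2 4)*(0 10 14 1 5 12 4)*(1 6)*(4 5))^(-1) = ((0 1 5 3 4 10 14 6 7 12 2))^(-1) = (0 2 12 7 6 14 10 4 3 5 1)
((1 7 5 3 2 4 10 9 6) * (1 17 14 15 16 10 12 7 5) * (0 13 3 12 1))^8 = ((0 13 3 2 4 1 5 12 7)(6 17 14 15 16 10 9))^8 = (0 7 12 5 1 4 2 3 13)(6 17 14 15 16 10 9)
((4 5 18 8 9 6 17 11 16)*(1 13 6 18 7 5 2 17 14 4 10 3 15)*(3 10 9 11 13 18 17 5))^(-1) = (1 15 3 7 5 2 4 14 6 13 17 9 16 11 8 18)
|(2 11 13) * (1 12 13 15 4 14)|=8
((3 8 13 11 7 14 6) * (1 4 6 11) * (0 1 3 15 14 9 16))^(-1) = (0 16 9 7 11 14 15 6 4 1)(3 13 8) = ((0 1 4 6 15 14 11 7 9 16)(3 8 13))^(-1)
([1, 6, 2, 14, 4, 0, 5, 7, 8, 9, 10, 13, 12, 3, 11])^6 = (0 6)(1 5)(3 11)(13 14)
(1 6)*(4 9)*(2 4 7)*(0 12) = [12, 6, 4, 3, 9, 5, 1, 2, 8, 7, 10, 11, 0] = (0 12)(1 6)(2 4 9 7)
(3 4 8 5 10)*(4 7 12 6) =(3 7 12 6 4 8 5 10) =[0, 1, 2, 7, 8, 10, 4, 12, 5, 9, 3, 11, 6]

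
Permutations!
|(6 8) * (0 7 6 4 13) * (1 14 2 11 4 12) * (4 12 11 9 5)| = |(0 7 6 8 11 12 1 14 2 9 5 4 13)| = 13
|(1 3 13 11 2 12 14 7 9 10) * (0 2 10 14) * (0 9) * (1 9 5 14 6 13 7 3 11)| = |(0 2 12 5 14 3 7)(1 11 10 9 6 13)| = 42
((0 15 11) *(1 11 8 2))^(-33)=((0 15 8 2 1 11))^(-33)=(0 2)(1 15)(8 11)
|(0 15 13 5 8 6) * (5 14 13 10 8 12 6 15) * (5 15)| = |(0 15 10 8 5 12 6)(13 14)| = 14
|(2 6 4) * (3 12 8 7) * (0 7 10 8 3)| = |(0 7)(2 6 4)(3 12)(8 10)| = 6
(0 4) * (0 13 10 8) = [4, 1, 2, 3, 13, 5, 6, 7, 0, 9, 8, 11, 12, 10] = (0 4 13 10 8)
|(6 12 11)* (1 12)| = |(1 12 11 6)| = 4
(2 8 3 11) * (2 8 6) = (2 6)(3 11 8) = [0, 1, 6, 11, 4, 5, 2, 7, 3, 9, 10, 8]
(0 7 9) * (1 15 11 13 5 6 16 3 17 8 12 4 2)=(0 7 9)(1 15 11 13 5 6 16 3 17 8 12 4 2)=[7, 15, 1, 17, 2, 6, 16, 9, 12, 0, 10, 13, 4, 5, 14, 11, 3, 8]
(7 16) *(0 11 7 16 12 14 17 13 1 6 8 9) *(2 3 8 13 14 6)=(0 11 7 12 6 13 1 2 3 8 9)(14 17)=[11, 2, 3, 8, 4, 5, 13, 12, 9, 0, 10, 7, 6, 1, 17, 15, 16, 14]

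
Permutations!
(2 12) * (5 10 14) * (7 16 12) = [0, 1, 7, 3, 4, 10, 6, 16, 8, 9, 14, 11, 2, 13, 5, 15, 12] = (2 7 16 12)(5 10 14)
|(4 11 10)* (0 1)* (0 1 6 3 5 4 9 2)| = |(0 6 3 5 4 11 10 9 2)| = 9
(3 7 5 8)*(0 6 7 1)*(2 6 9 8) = (0 9 8 3 1)(2 6 7 5) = [9, 0, 6, 1, 4, 2, 7, 5, 3, 8]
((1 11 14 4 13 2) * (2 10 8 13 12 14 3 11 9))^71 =((1 9 2)(3 11)(4 12 14)(8 13 10))^71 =(1 2 9)(3 11)(4 14 12)(8 10 13)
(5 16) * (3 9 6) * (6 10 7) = (3 9 10 7 6)(5 16) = [0, 1, 2, 9, 4, 16, 3, 6, 8, 10, 7, 11, 12, 13, 14, 15, 5]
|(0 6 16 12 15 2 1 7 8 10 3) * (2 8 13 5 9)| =|(0 6 16 12 15 8 10 3)(1 7 13 5 9 2)| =24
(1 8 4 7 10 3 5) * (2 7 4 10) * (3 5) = (1 8 10 5)(2 7) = [0, 8, 7, 3, 4, 1, 6, 2, 10, 9, 5]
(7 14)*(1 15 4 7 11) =(1 15 4 7 14 11) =[0, 15, 2, 3, 7, 5, 6, 14, 8, 9, 10, 1, 12, 13, 11, 4]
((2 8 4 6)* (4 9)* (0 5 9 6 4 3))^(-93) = ((0 5 9 3)(2 8 6))^(-93) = (0 3 9 5)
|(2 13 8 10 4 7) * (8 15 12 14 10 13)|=9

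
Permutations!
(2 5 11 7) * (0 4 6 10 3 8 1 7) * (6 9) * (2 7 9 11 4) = (0 2 5 4 11)(1 9 6 10 3 8) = [2, 9, 5, 8, 11, 4, 10, 7, 1, 6, 3, 0]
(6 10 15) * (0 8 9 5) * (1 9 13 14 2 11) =(0 8 13 14 2 11 1 9 5)(6 10 15) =[8, 9, 11, 3, 4, 0, 10, 7, 13, 5, 15, 1, 12, 14, 2, 6]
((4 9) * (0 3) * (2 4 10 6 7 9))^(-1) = ((0 3)(2 4)(6 7 9 10))^(-1) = (0 3)(2 4)(6 10 9 7)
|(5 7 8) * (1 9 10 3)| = 12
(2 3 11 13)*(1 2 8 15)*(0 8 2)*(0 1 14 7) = (0 8 15 14 7)(2 3 11 13) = [8, 1, 3, 11, 4, 5, 6, 0, 15, 9, 10, 13, 12, 2, 7, 14]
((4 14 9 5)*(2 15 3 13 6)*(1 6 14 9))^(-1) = (1 14 13 3 15 2 6)(4 5 9)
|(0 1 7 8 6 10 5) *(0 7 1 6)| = 6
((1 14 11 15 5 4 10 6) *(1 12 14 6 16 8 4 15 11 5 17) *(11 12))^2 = (1 11 14 15)(4 16)(5 17 6 12)(8 10)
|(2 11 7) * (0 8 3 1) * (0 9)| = |(0 8 3 1 9)(2 11 7)| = 15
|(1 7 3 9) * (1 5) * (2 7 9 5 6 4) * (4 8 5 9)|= 9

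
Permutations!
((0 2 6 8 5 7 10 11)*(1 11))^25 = (0 1 7 8 2 11 10 5 6)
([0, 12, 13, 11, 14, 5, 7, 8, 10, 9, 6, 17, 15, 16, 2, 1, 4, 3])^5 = [0, 15, 2, 17, 4, 5, 7, 8, 10, 9, 6, 3, 1, 13, 14, 12, 16, 11]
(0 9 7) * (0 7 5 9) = [0, 1, 2, 3, 4, 9, 6, 7, 8, 5] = (5 9)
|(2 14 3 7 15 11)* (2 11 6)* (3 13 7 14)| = 7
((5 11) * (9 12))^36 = (12)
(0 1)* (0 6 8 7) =[1, 6, 2, 3, 4, 5, 8, 0, 7] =(0 1 6 8 7)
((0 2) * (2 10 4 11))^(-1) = ((0 10 4 11 2))^(-1) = (0 2 11 4 10)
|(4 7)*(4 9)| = 3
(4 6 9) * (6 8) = (4 8 6 9) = [0, 1, 2, 3, 8, 5, 9, 7, 6, 4]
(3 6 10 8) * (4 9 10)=(3 6 4 9 10 8)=[0, 1, 2, 6, 9, 5, 4, 7, 3, 10, 8]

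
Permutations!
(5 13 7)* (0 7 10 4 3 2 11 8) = (0 7 5 13 10 4 3 2 11 8) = [7, 1, 11, 2, 3, 13, 6, 5, 0, 9, 4, 8, 12, 10]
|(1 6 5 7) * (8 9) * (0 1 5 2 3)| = |(0 1 6 2 3)(5 7)(8 9)| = 10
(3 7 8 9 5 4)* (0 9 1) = [9, 0, 2, 7, 3, 4, 6, 8, 1, 5] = (0 9 5 4 3 7 8 1)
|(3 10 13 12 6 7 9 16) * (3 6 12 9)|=7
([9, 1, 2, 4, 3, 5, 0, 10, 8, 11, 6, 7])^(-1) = [6, 1, 2, 4, 3, 5, 10, 11, 8, 0, 7, 9]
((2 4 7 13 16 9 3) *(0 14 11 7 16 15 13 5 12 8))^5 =((0 14 11 7 5 12 8)(2 4 16 9 3)(13 15))^5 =(16)(0 12 7 14 8 5 11)(13 15)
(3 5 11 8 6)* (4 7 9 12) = [0, 1, 2, 5, 7, 11, 3, 9, 6, 12, 10, 8, 4] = (3 5 11 8 6)(4 7 9 12)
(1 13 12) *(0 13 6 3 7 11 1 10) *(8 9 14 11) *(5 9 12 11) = (0 13 11 1 6 3 7 8 12 10)(5 9 14) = [13, 6, 2, 7, 4, 9, 3, 8, 12, 14, 0, 1, 10, 11, 5]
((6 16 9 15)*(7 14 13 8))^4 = ((6 16 9 15)(7 14 13 8))^4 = (16)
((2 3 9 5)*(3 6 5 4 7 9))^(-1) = ((2 6 5)(4 7 9))^(-1) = (2 5 6)(4 9 7)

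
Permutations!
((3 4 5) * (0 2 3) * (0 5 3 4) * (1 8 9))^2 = (0 4)(1 9 8)(2 3)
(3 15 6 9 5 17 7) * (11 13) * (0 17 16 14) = (0 17 7 3 15 6 9 5 16 14)(11 13) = [17, 1, 2, 15, 4, 16, 9, 3, 8, 5, 10, 13, 12, 11, 0, 6, 14, 7]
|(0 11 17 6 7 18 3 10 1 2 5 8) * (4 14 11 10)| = 24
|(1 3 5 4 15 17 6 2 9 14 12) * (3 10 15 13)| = |(1 10 15 17 6 2 9 14 12)(3 5 4 13)| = 36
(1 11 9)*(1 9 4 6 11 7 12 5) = (1 7 12 5)(4 6 11) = [0, 7, 2, 3, 6, 1, 11, 12, 8, 9, 10, 4, 5]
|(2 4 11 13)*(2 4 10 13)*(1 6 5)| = 15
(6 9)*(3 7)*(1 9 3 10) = (1 9 6 3 7 10) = [0, 9, 2, 7, 4, 5, 3, 10, 8, 6, 1]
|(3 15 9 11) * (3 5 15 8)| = 4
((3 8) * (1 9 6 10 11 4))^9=((1 9 6 10 11 4)(3 8))^9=(1 10)(3 8)(4 6)(9 11)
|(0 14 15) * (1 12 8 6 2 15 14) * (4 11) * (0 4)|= 9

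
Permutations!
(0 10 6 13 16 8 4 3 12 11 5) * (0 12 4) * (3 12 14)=(0 10 6 13 16 8)(3 4 12 11 5 14)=[10, 1, 2, 4, 12, 14, 13, 7, 0, 9, 6, 5, 11, 16, 3, 15, 8]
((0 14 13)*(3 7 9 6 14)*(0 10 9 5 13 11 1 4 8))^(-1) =(0 8 4 1 11 14 6 9 10 13 5 7 3) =((0 3 7 5 13 10 9 6 14 11 1 4 8))^(-1)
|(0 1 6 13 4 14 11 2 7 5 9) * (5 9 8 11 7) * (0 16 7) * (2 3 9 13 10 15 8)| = 14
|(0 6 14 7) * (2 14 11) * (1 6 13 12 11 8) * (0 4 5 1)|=|(0 13 12 11 2 14 7 4 5 1 6 8)|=12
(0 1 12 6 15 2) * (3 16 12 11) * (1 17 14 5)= [17, 11, 0, 16, 4, 1, 15, 7, 8, 9, 10, 3, 6, 13, 5, 2, 12, 14]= (0 17 14 5 1 11 3 16 12 6 15 2)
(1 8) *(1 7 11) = (1 8 7 11) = [0, 8, 2, 3, 4, 5, 6, 11, 7, 9, 10, 1]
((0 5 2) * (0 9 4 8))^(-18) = (9)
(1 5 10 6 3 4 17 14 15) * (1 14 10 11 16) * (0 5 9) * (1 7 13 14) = (0 5 11 16 7 13 14 15 1 9)(3 4 17 10 6) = [5, 9, 2, 4, 17, 11, 3, 13, 8, 0, 6, 16, 12, 14, 15, 1, 7, 10]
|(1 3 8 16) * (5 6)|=4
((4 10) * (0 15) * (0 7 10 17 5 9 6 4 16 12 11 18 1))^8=(0 1 18 11 12 16 10 7 15)(4 9 17 6 5)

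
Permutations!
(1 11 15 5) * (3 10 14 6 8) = (1 11 15 5)(3 10 14 6 8) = [0, 11, 2, 10, 4, 1, 8, 7, 3, 9, 14, 15, 12, 13, 6, 5]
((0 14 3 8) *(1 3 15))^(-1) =(0 8 3 1 15 14)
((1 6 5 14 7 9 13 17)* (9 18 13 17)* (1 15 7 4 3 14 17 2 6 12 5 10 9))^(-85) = ((1 12 5 17 15 7 18 13)(2 6 10 9)(3 14 4))^(-85) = (1 17 18 12 15 13 5 7)(2 9 10 6)(3 4 14)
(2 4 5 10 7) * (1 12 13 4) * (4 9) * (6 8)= (1 12 13 9 4 5 10 7 2)(6 8)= [0, 12, 1, 3, 5, 10, 8, 2, 6, 4, 7, 11, 13, 9]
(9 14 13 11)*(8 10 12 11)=(8 10 12 11 9 14 13)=[0, 1, 2, 3, 4, 5, 6, 7, 10, 14, 12, 9, 11, 8, 13]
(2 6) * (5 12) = (2 6)(5 12) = [0, 1, 6, 3, 4, 12, 2, 7, 8, 9, 10, 11, 5]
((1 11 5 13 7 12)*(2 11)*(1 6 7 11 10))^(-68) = ((1 2 10)(5 13 11)(6 7 12))^(-68) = (1 2 10)(5 13 11)(6 7 12)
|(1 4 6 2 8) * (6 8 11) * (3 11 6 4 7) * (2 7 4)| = 15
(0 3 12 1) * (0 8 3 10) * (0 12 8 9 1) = [10, 9, 2, 8, 4, 5, 6, 7, 3, 1, 12, 11, 0] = (0 10 12)(1 9)(3 8)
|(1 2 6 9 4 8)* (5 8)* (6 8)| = 12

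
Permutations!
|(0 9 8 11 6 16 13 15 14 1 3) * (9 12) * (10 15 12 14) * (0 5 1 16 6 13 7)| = |(0 14 16 7)(1 3 5)(8 11 13 12 9)(10 15)| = 60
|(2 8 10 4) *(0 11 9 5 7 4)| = 9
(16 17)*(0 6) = (0 6)(16 17) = [6, 1, 2, 3, 4, 5, 0, 7, 8, 9, 10, 11, 12, 13, 14, 15, 17, 16]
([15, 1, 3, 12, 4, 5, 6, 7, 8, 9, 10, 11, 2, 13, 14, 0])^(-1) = (0 15)(2 12 3)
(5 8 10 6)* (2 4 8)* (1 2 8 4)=(1 2)(5 8 10 6)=[0, 2, 1, 3, 4, 8, 5, 7, 10, 9, 6]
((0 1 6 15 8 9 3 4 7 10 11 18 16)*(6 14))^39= (0 11 4 8 14 16 10 3 15 1 18 7 9 6)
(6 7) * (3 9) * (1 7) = (1 7 6)(3 9) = [0, 7, 2, 9, 4, 5, 1, 6, 8, 3]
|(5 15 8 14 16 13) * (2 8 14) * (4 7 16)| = 14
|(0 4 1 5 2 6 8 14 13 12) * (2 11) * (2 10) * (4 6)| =6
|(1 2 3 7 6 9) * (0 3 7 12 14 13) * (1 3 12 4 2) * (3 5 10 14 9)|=35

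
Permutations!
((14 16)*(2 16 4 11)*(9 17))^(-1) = (2 11 4 14 16)(9 17)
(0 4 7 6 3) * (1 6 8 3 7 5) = [4, 6, 2, 0, 5, 1, 7, 8, 3] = (0 4 5 1 6 7 8 3)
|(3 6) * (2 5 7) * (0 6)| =3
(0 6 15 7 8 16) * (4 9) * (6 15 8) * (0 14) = (0 15 7 6 8 16 14)(4 9) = [15, 1, 2, 3, 9, 5, 8, 6, 16, 4, 10, 11, 12, 13, 0, 7, 14]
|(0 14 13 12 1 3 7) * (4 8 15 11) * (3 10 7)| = 28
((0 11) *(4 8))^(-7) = (0 11)(4 8)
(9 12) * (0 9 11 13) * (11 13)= (0 9 12 13)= [9, 1, 2, 3, 4, 5, 6, 7, 8, 12, 10, 11, 13, 0]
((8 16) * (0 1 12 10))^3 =(0 10 12 1)(8 16)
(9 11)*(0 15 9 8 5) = (0 15 9 11 8 5) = [15, 1, 2, 3, 4, 0, 6, 7, 5, 11, 10, 8, 12, 13, 14, 9]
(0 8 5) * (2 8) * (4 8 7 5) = [2, 1, 7, 3, 8, 0, 6, 5, 4] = (0 2 7 5)(4 8)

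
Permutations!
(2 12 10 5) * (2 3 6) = (2 12 10 5 3 6) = [0, 1, 12, 6, 4, 3, 2, 7, 8, 9, 5, 11, 10]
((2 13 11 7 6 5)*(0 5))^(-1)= ((0 5 2 13 11 7 6))^(-1)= (0 6 7 11 13 2 5)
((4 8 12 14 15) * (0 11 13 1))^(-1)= (0 1 13 11)(4 15 14 12 8)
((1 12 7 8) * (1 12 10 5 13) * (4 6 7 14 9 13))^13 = (1 5 6 8 14 13 10 4 7 12 9)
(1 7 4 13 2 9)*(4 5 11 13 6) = (1 7 5 11 13 2 9)(4 6) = [0, 7, 9, 3, 6, 11, 4, 5, 8, 1, 10, 13, 12, 2]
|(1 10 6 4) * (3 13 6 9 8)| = 8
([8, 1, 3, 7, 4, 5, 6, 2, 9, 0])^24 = [0, 1, 2, 3, 4, 5, 6, 7, 8, 9]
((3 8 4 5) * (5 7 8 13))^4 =((3 13 5)(4 7 8))^4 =(3 13 5)(4 7 8)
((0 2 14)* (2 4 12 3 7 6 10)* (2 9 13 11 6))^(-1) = ((0 4 12 3 7 2 14)(6 10 9 13 11))^(-1) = (0 14 2 7 3 12 4)(6 11 13 9 10)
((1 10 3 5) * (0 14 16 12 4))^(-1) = (0 4 12 16 14)(1 5 3 10)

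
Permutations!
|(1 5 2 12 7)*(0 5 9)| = 7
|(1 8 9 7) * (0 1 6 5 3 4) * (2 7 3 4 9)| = |(0 1 8 2 7 6 5 4)(3 9)| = 8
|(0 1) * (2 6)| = |(0 1)(2 6)| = 2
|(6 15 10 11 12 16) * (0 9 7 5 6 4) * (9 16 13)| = 9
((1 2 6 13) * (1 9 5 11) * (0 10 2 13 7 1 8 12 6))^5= (0 2 10)(1 8 13 12 9 6 5 7 11)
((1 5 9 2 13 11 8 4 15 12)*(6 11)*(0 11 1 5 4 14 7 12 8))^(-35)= (0 11)(1 4 15 8 14 7 12 5 9 2 13 6)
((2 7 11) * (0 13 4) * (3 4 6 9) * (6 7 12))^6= (0 6 7 3 2)(4 12 13 9 11)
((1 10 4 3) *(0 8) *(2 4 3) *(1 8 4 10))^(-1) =(0 8 3 10 2 4)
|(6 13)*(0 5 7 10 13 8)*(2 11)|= 14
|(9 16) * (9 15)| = |(9 16 15)| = 3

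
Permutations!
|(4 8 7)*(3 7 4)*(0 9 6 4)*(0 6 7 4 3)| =|(0 9 7)(3 4 8 6)| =12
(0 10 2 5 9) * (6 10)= (0 6 10 2 5 9)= [6, 1, 5, 3, 4, 9, 10, 7, 8, 0, 2]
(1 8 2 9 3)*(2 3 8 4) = [0, 4, 9, 1, 2, 5, 6, 7, 3, 8] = (1 4 2 9 8 3)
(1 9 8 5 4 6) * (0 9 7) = [9, 7, 2, 3, 6, 4, 1, 0, 5, 8] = (0 9 8 5 4 6 1 7)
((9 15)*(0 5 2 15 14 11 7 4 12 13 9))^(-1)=(0 15 2 5)(4 7 11 14 9 13 12)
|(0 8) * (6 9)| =2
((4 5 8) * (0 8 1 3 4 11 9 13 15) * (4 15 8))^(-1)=(0 15 3 1 5 4)(8 13 9 11)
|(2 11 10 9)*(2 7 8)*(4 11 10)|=10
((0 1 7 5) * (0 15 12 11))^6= ((0 1 7 5 15 12 11))^6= (0 11 12 15 5 7 1)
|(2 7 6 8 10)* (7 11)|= 6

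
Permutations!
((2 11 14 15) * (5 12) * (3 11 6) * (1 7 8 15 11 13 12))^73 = (1 15 3 5 8 6 12 7 2 13)(11 14)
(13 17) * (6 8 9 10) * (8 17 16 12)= [0, 1, 2, 3, 4, 5, 17, 7, 9, 10, 6, 11, 8, 16, 14, 15, 12, 13]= (6 17 13 16 12 8 9 10)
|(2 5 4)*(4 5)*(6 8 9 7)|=4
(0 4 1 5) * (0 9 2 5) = (0 4 1)(2 5 9) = [4, 0, 5, 3, 1, 9, 6, 7, 8, 2]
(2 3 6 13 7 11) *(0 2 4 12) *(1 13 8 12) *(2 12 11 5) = (0 12)(1 13 7 5 2 3 6 8 11 4) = [12, 13, 3, 6, 1, 2, 8, 5, 11, 9, 10, 4, 0, 7]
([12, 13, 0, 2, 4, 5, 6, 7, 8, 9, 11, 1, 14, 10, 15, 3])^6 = [0, 10, 2, 3, 4, 5, 6, 7, 8, 9, 1, 13, 12, 11, 14, 15]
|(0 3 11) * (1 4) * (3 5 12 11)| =4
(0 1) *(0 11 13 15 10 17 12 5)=(0 1 11 13 15 10 17 12 5)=[1, 11, 2, 3, 4, 0, 6, 7, 8, 9, 17, 13, 5, 15, 14, 10, 16, 12]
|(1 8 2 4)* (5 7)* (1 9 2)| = 6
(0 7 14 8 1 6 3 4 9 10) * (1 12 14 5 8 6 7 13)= (0 13 1 7 5 8 12 14 6 3 4 9 10)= [13, 7, 2, 4, 9, 8, 3, 5, 12, 10, 0, 11, 14, 1, 6]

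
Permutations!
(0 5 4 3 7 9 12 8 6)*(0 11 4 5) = (3 7 9 12 8 6 11 4) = [0, 1, 2, 7, 3, 5, 11, 9, 6, 12, 10, 4, 8]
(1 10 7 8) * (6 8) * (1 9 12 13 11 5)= (1 10 7 6 8 9 12 13 11 5)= [0, 10, 2, 3, 4, 1, 8, 6, 9, 12, 7, 5, 13, 11]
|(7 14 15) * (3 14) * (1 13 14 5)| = |(1 13 14 15 7 3 5)| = 7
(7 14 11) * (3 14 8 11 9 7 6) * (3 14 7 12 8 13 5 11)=(3 7 13 5 11 6 14 9 12 8)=[0, 1, 2, 7, 4, 11, 14, 13, 3, 12, 10, 6, 8, 5, 9]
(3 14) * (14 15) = [0, 1, 2, 15, 4, 5, 6, 7, 8, 9, 10, 11, 12, 13, 3, 14] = (3 15 14)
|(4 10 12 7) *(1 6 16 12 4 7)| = 4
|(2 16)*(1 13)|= 2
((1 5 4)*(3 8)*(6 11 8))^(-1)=((1 5 4)(3 6 11 8))^(-1)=(1 4 5)(3 8 11 6)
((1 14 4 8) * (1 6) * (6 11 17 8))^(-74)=((1 14 4 6)(8 11 17))^(-74)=(1 4)(6 14)(8 11 17)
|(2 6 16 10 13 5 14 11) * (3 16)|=|(2 6 3 16 10 13 5 14 11)|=9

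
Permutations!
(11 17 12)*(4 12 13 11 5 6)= [0, 1, 2, 3, 12, 6, 4, 7, 8, 9, 10, 17, 5, 11, 14, 15, 16, 13]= (4 12 5 6)(11 17 13)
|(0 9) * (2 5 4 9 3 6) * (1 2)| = 8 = |(0 3 6 1 2 5 4 9)|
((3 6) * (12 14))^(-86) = ((3 6)(12 14))^(-86) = (14)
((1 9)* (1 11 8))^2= ((1 9 11 8))^2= (1 11)(8 9)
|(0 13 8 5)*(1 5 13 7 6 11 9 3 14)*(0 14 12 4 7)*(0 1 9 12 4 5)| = |(0 1)(3 4 7 6 11 12 5 14 9)(8 13)| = 18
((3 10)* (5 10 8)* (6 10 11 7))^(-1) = ((3 8 5 11 7 6 10))^(-1) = (3 10 6 7 11 5 8)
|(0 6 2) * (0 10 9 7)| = |(0 6 2 10 9 7)| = 6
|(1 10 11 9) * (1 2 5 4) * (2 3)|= 8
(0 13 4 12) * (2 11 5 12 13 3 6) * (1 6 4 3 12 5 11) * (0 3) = [12, 6, 1, 4, 13, 5, 2, 7, 8, 9, 10, 11, 3, 0] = (0 12 3 4 13)(1 6 2)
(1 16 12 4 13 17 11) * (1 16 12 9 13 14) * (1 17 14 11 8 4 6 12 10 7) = [0, 10, 2, 3, 11, 5, 12, 1, 4, 13, 7, 16, 6, 14, 17, 15, 9, 8] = (1 10 7)(4 11 16 9 13 14 17 8)(6 12)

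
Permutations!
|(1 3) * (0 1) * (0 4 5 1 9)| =4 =|(0 9)(1 3 4 5)|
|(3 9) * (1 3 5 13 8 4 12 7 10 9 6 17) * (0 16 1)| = |(0 16 1 3 6 17)(4 12 7 10 9 5 13 8)| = 24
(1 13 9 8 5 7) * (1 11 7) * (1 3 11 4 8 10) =(1 13 9 10)(3 11 7 4 8 5) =[0, 13, 2, 11, 8, 3, 6, 4, 5, 10, 1, 7, 12, 9]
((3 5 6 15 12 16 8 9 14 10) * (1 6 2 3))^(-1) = (1 10 14 9 8 16 12 15 6)(2 5 3)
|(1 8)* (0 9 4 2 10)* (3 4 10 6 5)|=30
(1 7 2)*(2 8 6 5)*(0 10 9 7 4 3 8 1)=(0 10 9 7 1 4 3 8 6 5 2)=[10, 4, 0, 8, 3, 2, 5, 1, 6, 7, 9]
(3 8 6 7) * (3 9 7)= [0, 1, 2, 8, 4, 5, 3, 9, 6, 7]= (3 8 6)(7 9)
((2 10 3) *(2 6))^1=(2 10 3 6)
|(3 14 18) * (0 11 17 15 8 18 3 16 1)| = |(0 11 17 15 8 18 16 1)(3 14)| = 8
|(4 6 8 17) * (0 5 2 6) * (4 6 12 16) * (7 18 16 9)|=9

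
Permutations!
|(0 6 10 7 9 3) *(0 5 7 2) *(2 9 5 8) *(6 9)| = |(0 9 3 8 2)(5 7)(6 10)| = 10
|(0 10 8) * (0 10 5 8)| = 4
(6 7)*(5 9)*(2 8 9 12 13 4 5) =(2 8 9)(4 5 12 13)(6 7) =[0, 1, 8, 3, 5, 12, 7, 6, 9, 2, 10, 11, 13, 4]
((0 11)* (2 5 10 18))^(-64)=(18)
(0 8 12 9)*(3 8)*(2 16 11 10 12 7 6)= (0 3 8 7 6 2 16 11 10 12 9)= [3, 1, 16, 8, 4, 5, 2, 6, 7, 0, 12, 10, 9, 13, 14, 15, 11]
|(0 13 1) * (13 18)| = 4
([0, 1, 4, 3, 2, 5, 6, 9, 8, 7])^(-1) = (2 4)(7 9)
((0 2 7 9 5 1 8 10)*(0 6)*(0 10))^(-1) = (0 8 1 5 9 7 2)(6 10)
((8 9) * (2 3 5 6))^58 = (9)(2 5)(3 6)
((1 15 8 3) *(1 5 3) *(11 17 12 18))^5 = (1 8 15)(3 5)(11 17 12 18)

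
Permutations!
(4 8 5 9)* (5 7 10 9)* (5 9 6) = (4 8 7 10 6 5 9) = [0, 1, 2, 3, 8, 9, 5, 10, 7, 4, 6]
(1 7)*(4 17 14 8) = (1 7)(4 17 14 8) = [0, 7, 2, 3, 17, 5, 6, 1, 4, 9, 10, 11, 12, 13, 8, 15, 16, 14]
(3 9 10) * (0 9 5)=[9, 1, 2, 5, 4, 0, 6, 7, 8, 10, 3]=(0 9 10 3 5)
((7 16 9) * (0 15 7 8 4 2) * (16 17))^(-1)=(0 2 4 8 9 16 17 7 15)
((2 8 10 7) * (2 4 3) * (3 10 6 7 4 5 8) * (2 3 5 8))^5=(2 5)(4 10)(6 8 7)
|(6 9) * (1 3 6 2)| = 5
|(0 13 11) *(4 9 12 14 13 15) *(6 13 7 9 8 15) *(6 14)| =24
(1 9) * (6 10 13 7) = (1 9)(6 10 13 7) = [0, 9, 2, 3, 4, 5, 10, 6, 8, 1, 13, 11, 12, 7]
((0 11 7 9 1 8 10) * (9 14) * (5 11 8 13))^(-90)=((0 8 10)(1 13 5 11 7 14 9))^(-90)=(1 13 5 11 7 14 9)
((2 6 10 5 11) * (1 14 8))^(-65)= ((1 14 8)(2 6 10 5 11))^(-65)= (1 14 8)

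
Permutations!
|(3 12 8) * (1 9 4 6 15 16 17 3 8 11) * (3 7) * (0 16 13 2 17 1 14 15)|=|(0 16 1 9 4 6)(2 17 7 3 12 11 14 15 13)|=18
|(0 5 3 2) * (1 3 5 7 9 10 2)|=|(0 7 9 10 2)(1 3)|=10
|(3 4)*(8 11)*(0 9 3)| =4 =|(0 9 3 4)(8 11)|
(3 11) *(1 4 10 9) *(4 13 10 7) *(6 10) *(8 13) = [0, 8, 2, 11, 7, 5, 10, 4, 13, 1, 9, 3, 12, 6] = (1 8 13 6 10 9)(3 11)(4 7)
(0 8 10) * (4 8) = (0 4 8 10) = [4, 1, 2, 3, 8, 5, 6, 7, 10, 9, 0]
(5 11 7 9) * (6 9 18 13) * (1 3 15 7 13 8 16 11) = (1 3 15 7 18 8 16 11 13 6 9 5) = [0, 3, 2, 15, 4, 1, 9, 18, 16, 5, 10, 13, 12, 6, 14, 7, 11, 17, 8]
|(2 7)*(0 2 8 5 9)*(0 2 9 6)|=7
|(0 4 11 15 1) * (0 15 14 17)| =|(0 4 11 14 17)(1 15)| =10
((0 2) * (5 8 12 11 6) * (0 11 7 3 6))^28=((0 2 11)(3 6 5 8 12 7))^28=(0 2 11)(3 12 5)(6 7 8)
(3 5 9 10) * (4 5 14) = [0, 1, 2, 14, 5, 9, 6, 7, 8, 10, 3, 11, 12, 13, 4] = (3 14 4 5 9 10)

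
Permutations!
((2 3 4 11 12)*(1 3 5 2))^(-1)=(1 12 11 4 3)(2 5)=((1 3 4 11 12)(2 5))^(-1)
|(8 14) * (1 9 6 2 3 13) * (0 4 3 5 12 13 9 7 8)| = 13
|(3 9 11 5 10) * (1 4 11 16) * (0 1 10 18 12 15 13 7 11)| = 84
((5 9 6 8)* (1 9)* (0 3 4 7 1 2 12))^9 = (0 2 8 9 7 3 12 5 6 1 4)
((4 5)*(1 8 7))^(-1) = (1 7 8)(4 5)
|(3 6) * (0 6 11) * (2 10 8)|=12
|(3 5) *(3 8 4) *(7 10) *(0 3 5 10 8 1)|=8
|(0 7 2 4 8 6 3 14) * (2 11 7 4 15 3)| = 8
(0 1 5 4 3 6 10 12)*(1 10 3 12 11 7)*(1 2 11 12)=[10, 5, 11, 6, 1, 4, 3, 2, 8, 9, 12, 7, 0]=(0 10 12)(1 5 4)(2 11 7)(3 6)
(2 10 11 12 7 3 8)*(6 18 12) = (2 10 11 6 18 12 7 3 8) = [0, 1, 10, 8, 4, 5, 18, 3, 2, 9, 11, 6, 7, 13, 14, 15, 16, 17, 12]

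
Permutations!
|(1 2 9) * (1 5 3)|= 5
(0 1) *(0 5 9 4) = (0 1 5 9 4) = [1, 5, 2, 3, 0, 9, 6, 7, 8, 4]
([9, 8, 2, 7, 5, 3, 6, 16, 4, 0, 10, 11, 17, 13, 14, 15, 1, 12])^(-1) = (0 9)(1 16 7 3 5 4 8)(12 17)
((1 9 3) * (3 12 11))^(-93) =(1 12 3 9 11)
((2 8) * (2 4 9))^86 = ((2 8 4 9))^86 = (2 4)(8 9)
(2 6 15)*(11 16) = (2 6 15)(11 16) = [0, 1, 6, 3, 4, 5, 15, 7, 8, 9, 10, 16, 12, 13, 14, 2, 11]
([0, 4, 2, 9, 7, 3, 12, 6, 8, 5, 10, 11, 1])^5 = [0, 1, 2, 5, 4, 9, 6, 7, 8, 3, 10, 11, 12]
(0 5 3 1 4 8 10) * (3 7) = [5, 4, 2, 1, 8, 7, 6, 3, 10, 9, 0] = (0 5 7 3 1 4 8 10)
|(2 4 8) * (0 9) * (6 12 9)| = |(0 6 12 9)(2 4 8)| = 12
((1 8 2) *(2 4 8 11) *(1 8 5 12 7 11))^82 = (2 7 5 8 11 12 4)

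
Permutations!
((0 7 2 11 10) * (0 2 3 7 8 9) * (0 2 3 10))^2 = (0 9 11 8 2)(3 10 7)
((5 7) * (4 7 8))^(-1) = (4 8 5 7)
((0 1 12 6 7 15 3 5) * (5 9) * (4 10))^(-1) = (0 5 9 3 15 7 6 12 1)(4 10)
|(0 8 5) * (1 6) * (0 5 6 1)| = 3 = |(0 8 6)|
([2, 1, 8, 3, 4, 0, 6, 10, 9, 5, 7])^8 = (10)(0 9 2 5 8)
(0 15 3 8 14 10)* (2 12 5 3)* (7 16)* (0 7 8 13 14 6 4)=(0 15 2 12 5 3 13 14 10 7 16 8 6 4)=[15, 1, 12, 13, 0, 3, 4, 16, 6, 9, 7, 11, 5, 14, 10, 2, 8]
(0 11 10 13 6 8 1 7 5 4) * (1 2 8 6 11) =[1, 7, 8, 3, 0, 4, 6, 5, 2, 9, 13, 10, 12, 11] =(0 1 7 5 4)(2 8)(10 13 11)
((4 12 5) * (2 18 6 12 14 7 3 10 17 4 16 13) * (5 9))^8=(18)(3 17 14)(4 7 10)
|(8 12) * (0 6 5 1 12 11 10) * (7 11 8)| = |(0 6 5 1 12 7 11 10)| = 8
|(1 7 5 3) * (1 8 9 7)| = 5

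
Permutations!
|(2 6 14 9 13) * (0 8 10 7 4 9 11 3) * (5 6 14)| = |(0 8 10 7 4 9 13 2 14 11 3)(5 6)| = 22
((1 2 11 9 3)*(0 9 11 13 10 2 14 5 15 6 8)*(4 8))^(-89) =(0 9 3 1 14 5 15 6 4 8)(2 13 10)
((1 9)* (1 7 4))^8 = (9)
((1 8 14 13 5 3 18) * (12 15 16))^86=(1 14 5 18 8 13 3)(12 16 15)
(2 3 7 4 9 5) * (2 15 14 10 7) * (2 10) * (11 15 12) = (2 3 10 7 4 9 5 12 11 15 14) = [0, 1, 3, 10, 9, 12, 6, 4, 8, 5, 7, 15, 11, 13, 2, 14]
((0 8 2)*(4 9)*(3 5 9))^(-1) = (0 2 8)(3 4 9 5)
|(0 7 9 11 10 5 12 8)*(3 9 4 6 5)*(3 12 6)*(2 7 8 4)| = 6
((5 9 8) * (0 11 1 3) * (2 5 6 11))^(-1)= ((0 2 5 9 8 6 11 1 3))^(-1)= (0 3 1 11 6 8 9 5 2)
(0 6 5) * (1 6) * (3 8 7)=[1, 6, 2, 8, 4, 0, 5, 3, 7]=(0 1 6 5)(3 8 7)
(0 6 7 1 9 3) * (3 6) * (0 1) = (0 3 1 9 6 7) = [3, 9, 2, 1, 4, 5, 7, 0, 8, 6]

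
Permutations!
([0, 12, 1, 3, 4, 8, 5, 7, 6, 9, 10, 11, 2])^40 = [0, 12, 1, 3, 4, 8, 5, 7, 6, 9, 10, 11, 2]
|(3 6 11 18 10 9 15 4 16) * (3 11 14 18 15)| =12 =|(3 6 14 18 10 9)(4 16 11 15)|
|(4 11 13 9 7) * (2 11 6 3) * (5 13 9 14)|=|(2 11 9 7 4 6 3)(5 13 14)|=21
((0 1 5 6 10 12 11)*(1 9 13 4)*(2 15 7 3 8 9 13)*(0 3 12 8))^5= (0 6 15)(1 9 11)(2 3 5)(4 8 12)(7 13 10)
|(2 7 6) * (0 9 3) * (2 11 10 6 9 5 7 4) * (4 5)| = 21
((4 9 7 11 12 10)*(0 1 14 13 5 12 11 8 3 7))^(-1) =((0 1 14 13 5 12 10 4 9)(3 7 8))^(-1) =(0 9 4 10 12 5 13 14 1)(3 8 7)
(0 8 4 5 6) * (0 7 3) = [8, 1, 2, 0, 5, 6, 7, 3, 4] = (0 8 4 5 6 7 3)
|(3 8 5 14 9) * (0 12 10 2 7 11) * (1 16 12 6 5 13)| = 15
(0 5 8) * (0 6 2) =(0 5 8 6 2) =[5, 1, 0, 3, 4, 8, 2, 7, 6]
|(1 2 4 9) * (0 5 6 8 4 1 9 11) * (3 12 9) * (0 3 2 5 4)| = 11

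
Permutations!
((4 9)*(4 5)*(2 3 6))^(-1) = (2 6 3)(4 5 9)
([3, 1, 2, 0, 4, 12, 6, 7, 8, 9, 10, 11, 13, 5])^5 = (0 3)(5 13 12)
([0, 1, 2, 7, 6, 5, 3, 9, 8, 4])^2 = (3 9 6 7 4)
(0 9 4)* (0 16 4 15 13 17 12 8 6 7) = (0 9 15 13 17 12 8 6 7)(4 16) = [9, 1, 2, 3, 16, 5, 7, 0, 6, 15, 10, 11, 8, 17, 14, 13, 4, 12]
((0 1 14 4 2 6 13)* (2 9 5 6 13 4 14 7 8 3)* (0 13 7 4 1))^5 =((14)(1 4 9 5 6)(2 7 8 3))^5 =(14)(2 7 8 3)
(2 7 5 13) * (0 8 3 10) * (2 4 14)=(0 8 3 10)(2 7 5 13 4 14)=[8, 1, 7, 10, 14, 13, 6, 5, 3, 9, 0, 11, 12, 4, 2]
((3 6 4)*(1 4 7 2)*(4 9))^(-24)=((1 9 4 3 6 7 2))^(-24)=(1 6 9 7 4 2 3)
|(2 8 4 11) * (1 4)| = |(1 4 11 2 8)| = 5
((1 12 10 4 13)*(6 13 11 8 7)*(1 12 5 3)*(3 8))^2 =(1 8 6 12 4 3 5 7 13 10 11)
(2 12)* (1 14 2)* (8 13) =(1 14 2 12)(8 13) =[0, 14, 12, 3, 4, 5, 6, 7, 13, 9, 10, 11, 1, 8, 2]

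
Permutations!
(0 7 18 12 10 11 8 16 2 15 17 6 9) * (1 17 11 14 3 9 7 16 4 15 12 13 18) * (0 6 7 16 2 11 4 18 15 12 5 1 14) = [2, 17, 5, 9, 12, 1, 16, 14, 18, 6, 0, 8, 10, 15, 3, 4, 11, 7, 13] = (0 2 5 1 17 7 14 3 9 6 16 11 8 18 13 15 4 12 10)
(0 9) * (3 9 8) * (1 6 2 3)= (0 8 1 6 2 3 9)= [8, 6, 3, 9, 4, 5, 2, 7, 1, 0]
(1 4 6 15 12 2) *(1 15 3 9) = (1 4 6 3 9)(2 15 12) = [0, 4, 15, 9, 6, 5, 3, 7, 8, 1, 10, 11, 2, 13, 14, 12]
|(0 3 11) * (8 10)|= |(0 3 11)(8 10)|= 6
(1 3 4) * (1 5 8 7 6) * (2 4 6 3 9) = (1 9 2 4 5 8 7 3 6) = [0, 9, 4, 6, 5, 8, 1, 3, 7, 2]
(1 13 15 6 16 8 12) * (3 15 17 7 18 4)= (1 13 17 7 18 4 3 15 6 16 8 12)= [0, 13, 2, 15, 3, 5, 16, 18, 12, 9, 10, 11, 1, 17, 14, 6, 8, 7, 4]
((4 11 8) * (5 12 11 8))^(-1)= ((4 8)(5 12 11))^(-1)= (4 8)(5 11 12)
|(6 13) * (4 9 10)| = |(4 9 10)(6 13)| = 6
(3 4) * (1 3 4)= (4)(1 3)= [0, 3, 2, 1, 4]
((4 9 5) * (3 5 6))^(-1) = (3 6 9 4 5)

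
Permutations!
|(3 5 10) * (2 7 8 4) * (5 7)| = |(2 5 10 3 7 8 4)| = 7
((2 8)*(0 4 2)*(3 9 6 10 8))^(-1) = ((0 4 2 3 9 6 10 8))^(-1) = (0 8 10 6 9 3 2 4)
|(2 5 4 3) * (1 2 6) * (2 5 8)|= 10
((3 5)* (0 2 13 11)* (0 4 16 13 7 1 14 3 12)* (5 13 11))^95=((0 2 7 1 14 3 13 5 12)(4 16 11))^95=(0 3 2 13 7 5 1 12 14)(4 11 16)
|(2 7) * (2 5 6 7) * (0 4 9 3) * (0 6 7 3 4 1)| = |(0 1)(3 6)(4 9)(5 7)| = 2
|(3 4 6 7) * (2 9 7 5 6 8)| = |(2 9 7 3 4 8)(5 6)| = 6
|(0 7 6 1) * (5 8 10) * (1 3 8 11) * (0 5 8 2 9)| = 6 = |(0 7 6 3 2 9)(1 5 11)(8 10)|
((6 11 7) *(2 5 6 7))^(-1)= ((2 5 6 11))^(-1)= (2 11 6 5)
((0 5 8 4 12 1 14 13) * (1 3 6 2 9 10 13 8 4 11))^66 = ((0 5 4 12 3 6 2 9 10 13)(1 14 8 11))^66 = (0 2 4 10 3)(1 8)(5 9 12 13 6)(11 14)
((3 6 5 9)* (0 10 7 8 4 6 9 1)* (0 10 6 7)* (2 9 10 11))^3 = ((0 6 5 1 11 2 9 3 10)(4 7 8))^3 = (0 1 9)(2 10 5)(3 6 11)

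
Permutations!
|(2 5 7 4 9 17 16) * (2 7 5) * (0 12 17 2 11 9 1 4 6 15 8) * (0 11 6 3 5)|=|(0 12 17 16 7 3 5)(1 4)(2 6 15 8 11 9)|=42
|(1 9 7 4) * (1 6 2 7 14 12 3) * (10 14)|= |(1 9 10 14 12 3)(2 7 4 6)|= 12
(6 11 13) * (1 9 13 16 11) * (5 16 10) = (1 9 13 6)(5 16 11 10) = [0, 9, 2, 3, 4, 16, 1, 7, 8, 13, 5, 10, 12, 6, 14, 15, 11]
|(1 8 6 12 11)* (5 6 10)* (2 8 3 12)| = 20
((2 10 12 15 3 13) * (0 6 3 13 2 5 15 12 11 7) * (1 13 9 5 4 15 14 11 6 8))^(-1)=((0 8 1 13 4 15 9 5 14 11 7)(2 10 6 3))^(-1)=(0 7 11 14 5 9 15 4 13 1 8)(2 3 6 10)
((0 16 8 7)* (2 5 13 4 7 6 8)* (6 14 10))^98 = (16)(6 14)(8 10)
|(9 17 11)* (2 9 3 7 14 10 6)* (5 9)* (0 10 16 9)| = |(0 10 6 2 5)(3 7 14 16 9 17 11)| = 35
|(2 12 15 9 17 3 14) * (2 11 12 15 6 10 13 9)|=18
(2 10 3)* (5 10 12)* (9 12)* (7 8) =(2 9 12 5 10 3)(7 8) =[0, 1, 9, 2, 4, 10, 6, 8, 7, 12, 3, 11, 5]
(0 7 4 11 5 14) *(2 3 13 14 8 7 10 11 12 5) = (0 10 11 2 3 13 14)(4 12 5 8 7) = [10, 1, 3, 13, 12, 8, 6, 4, 7, 9, 11, 2, 5, 14, 0]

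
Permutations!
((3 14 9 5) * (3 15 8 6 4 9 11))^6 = ((3 14 11)(4 9 5 15 8 6))^6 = (15)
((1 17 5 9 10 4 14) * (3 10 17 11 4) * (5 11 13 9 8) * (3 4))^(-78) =((1 13 9 17 11 3 10 4 14)(5 8))^(-78) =(1 17 10)(3 14 9)(4 13 11)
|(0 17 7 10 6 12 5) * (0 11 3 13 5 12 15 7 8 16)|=4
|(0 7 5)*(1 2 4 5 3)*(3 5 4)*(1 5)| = |(0 7 1 2 3 5)| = 6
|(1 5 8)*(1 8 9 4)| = 4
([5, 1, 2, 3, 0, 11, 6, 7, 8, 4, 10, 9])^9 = [4, 1, 2, 3, 9, 0, 6, 7, 8, 11, 10, 5]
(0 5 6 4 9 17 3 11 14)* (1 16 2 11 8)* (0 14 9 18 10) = [5, 16, 11, 8, 18, 6, 4, 7, 1, 17, 0, 9, 12, 13, 14, 15, 2, 3, 10] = (0 5 6 4 18 10)(1 16 2 11 9 17 3 8)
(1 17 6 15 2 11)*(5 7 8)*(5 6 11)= (1 17 11)(2 5 7 8 6 15)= [0, 17, 5, 3, 4, 7, 15, 8, 6, 9, 10, 1, 12, 13, 14, 2, 16, 11]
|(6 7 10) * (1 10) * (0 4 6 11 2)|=8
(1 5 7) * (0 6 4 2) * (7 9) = (0 6 4 2)(1 5 9 7) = [6, 5, 0, 3, 2, 9, 4, 1, 8, 7]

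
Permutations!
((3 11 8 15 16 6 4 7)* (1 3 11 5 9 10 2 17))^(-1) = (1 17 2 10 9 5 3)(4 6 16 15 8 11 7)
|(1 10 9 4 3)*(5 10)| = |(1 5 10 9 4 3)| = 6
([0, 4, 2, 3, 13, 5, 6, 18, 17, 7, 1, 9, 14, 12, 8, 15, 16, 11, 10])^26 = (1 13 14 17 9 18)(4 12 8 11 7 10)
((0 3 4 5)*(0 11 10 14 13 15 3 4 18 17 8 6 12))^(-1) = (0 12 6 8 17 18 3 15 13 14 10 11 5 4)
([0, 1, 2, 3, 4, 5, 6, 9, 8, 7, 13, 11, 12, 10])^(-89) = [0, 1, 2, 3, 4, 5, 6, 9, 8, 7, 13, 11, 12, 10]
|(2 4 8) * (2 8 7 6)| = 4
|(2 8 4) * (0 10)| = 6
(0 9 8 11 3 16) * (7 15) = [9, 1, 2, 16, 4, 5, 6, 15, 11, 8, 10, 3, 12, 13, 14, 7, 0] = (0 9 8 11 3 16)(7 15)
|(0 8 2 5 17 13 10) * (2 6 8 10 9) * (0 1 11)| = |(0 10 1 11)(2 5 17 13 9)(6 8)| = 20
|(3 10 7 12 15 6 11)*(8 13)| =14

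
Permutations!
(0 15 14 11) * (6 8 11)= (0 15 14 6 8 11)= [15, 1, 2, 3, 4, 5, 8, 7, 11, 9, 10, 0, 12, 13, 6, 14]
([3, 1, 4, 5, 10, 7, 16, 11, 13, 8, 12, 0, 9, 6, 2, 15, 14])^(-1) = (0 11 7 5 3)(2 14 16 6 13 8 9 12 10 4)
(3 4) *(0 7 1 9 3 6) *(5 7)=[5, 9, 2, 4, 6, 7, 0, 1, 8, 3]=(0 5 7 1 9 3 4 6)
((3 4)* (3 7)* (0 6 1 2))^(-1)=((0 6 1 2)(3 4 7))^(-1)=(0 2 1 6)(3 7 4)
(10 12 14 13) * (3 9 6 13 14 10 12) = (14)(3 9 6 13 12 10) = [0, 1, 2, 9, 4, 5, 13, 7, 8, 6, 3, 11, 10, 12, 14]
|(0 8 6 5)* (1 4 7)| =|(0 8 6 5)(1 4 7)| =12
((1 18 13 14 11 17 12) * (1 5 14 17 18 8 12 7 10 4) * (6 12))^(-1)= ((1 8 6 12 5 14 11 18 13 17 7 10 4))^(-1)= (1 4 10 7 17 13 18 11 14 5 12 6 8)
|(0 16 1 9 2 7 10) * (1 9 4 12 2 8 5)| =|(0 16 9 8 5 1 4 12 2 7 10)| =11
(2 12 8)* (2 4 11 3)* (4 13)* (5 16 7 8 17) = (2 12 17 5 16 7 8 13 4 11 3) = [0, 1, 12, 2, 11, 16, 6, 8, 13, 9, 10, 3, 17, 4, 14, 15, 7, 5]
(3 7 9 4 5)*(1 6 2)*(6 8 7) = (1 8 7 9 4 5 3 6 2) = [0, 8, 1, 6, 5, 3, 2, 9, 7, 4]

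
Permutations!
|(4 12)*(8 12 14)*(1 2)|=|(1 2)(4 14 8 12)|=4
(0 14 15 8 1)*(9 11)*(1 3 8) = (0 14 15 1)(3 8)(9 11) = [14, 0, 2, 8, 4, 5, 6, 7, 3, 11, 10, 9, 12, 13, 15, 1]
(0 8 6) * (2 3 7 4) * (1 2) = (0 8 6)(1 2 3 7 4) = [8, 2, 3, 7, 1, 5, 0, 4, 6]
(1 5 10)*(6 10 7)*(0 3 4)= [3, 5, 2, 4, 0, 7, 10, 6, 8, 9, 1]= (0 3 4)(1 5 7 6 10)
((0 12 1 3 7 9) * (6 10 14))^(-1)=((0 12 1 3 7 9)(6 10 14))^(-1)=(0 9 7 3 1 12)(6 14 10)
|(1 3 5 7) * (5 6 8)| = |(1 3 6 8 5 7)| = 6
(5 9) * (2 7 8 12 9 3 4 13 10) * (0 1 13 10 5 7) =[1, 13, 0, 4, 10, 3, 6, 8, 12, 7, 2, 11, 9, 5] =(0 1 13 5 3 4 10 2)(7 8 12 9)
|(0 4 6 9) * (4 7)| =5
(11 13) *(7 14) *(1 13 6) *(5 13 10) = (1 10 5 13 11 6)(7 14) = [0, 10, 2, 3, 4, 13, 1, 14, 8, 9, 5, 6, 12, 11, 7]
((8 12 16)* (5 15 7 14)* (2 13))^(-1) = ((2 13)(5 15 7 14)(8 12 16))^(-1) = (2 13)(5 14 7 15)(8 16 12)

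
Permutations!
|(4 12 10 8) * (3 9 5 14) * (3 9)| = |(4 12 10 8)(5 14 9)| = 12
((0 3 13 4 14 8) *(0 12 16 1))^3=(0 4 12)(1 13 8)(3 14 16)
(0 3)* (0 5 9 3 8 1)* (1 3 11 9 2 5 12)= (0 8 3 12 1)(2 5)(9 11)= [8, 0, 5, 12, 4, 2, 6, 7, 3, 11, 10, 9, 1]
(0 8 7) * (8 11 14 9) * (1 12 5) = [11, 12, 2, 3, 4, 1, 6, 0, 7, 8, 10, 14, 5, 13, 9] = (0 11 14 9 8 7)(1 12 5)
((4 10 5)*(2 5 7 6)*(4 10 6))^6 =((2 5 10 7 4 6))^6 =(10)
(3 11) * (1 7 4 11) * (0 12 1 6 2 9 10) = (0 12 1 7 4 11 3 6 2 9 10) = [12, 7, 9, 6, 11, 5, 2, 4, 8, 10, 0, 3, 1]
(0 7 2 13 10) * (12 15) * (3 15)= (0 7 2 13 10)(3 15 12)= [7, 1, 13, 15, 4, 5, 6, 2, 8, 9, 0, 11, 3, 10, 14, 12]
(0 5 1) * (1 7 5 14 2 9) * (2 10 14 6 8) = (0 6 8 2 9 1)(5 7)(10 14) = [6, 0, 9, 3, 4, 7, 8, 5, 2, 1, 14, 11, 12, 13, 10]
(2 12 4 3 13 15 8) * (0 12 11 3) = (0 12 4)(2 11 3 13 15 8) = [12, 1, 11, 13, 0, 5, 6, 7, 2, 9, 10, 3, 4, 15, 14, 8]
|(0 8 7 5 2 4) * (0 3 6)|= |(0 8 7 5 2 4 3 6)|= 8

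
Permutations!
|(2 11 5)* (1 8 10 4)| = |(1 8 10 4)(2 11 5)| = 12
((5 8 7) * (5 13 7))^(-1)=(5 8)(7 13)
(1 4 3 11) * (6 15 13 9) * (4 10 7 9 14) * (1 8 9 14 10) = (3 11 8 9 6 15 13 10 7 14 4) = [0, 1, 2, 11, 3, 5, 15, 14, 9, 6, 7, 8, 12, 10, 4, 13]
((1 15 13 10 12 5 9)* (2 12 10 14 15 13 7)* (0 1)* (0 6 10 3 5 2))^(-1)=((0 1 13 14 15 7)(2 12)(3 5 9 6 10))^(-1)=(0 7 15 14 13 1)(2 12)(3 10 6 9 5)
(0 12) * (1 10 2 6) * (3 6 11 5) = (0 12)(1 10 2 11 5 3 6) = [12, 10, 11, 6, 4, 3, 1, 7, 8, 9, 2, 5, 0]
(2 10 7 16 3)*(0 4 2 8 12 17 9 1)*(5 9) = (0 4 2 10 7 16 3 8 12 17 5 9 1) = [4, 0, 10, 8, 2, 9, 6, 16, 12, 1, 7, 11, 17, 13, 14, 15, 3, 5]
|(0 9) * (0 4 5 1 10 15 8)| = 8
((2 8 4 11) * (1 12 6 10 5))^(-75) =(12)(2 8 4 11)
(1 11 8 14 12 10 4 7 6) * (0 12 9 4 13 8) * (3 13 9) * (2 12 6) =[6, 11, 12, 13, 7, 5, 1, 2, 14, 4, 9, 0, 10, 8, 3] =(0 6 1 11)(2 12 10 9 4 7)(3 13 8 14)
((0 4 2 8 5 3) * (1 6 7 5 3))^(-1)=(0 3 8 2 4)(1 5 7 6)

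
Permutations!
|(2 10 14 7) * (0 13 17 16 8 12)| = 12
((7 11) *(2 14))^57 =((2 14)(7 11))^57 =(2 14)(7 11)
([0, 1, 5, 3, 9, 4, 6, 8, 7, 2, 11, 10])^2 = (11)(2 4)(5 9)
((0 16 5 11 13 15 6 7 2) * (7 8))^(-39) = ((0 16 5 11 13 15 6 8 7 2))^(-39) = (0 16 5 11 13 15 6 8 7 2)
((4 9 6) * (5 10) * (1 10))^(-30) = (10)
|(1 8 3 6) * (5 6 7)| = |(1 8 3 7 5 6)| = 6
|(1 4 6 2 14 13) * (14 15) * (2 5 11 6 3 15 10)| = 6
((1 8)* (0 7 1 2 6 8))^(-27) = ((0 7 1)(2 6 8))^(-27) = (8)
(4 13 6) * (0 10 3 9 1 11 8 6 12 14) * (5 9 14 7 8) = (0 10 3 14)(1 11 5 9)(4 13 12 7 8 6) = [10, 11, 2, 14, 13, 9, 4, 8, 6, 1, 3, 5, 7, 12, 0]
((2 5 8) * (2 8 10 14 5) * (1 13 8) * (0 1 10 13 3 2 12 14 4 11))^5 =(0 14 4 2 8 1 5 11 12 10 3 13)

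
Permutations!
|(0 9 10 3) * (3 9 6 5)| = |(0 6 5 3)(9 10)| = 4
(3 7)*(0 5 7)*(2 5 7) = (0 7 3)(2 5) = [7, 1, 5, 0, 4, 2, 6, 3]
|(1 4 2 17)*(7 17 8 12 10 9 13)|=10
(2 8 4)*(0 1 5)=[1, 5, 8, 3, 2, 0, 6, 7, 4]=(0 1 5)(2 8 4)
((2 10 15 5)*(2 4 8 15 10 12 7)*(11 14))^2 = (2 7 12)(4 15)(5 8)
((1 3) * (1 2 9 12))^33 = (1 9 3 12 2)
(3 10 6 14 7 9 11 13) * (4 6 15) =(3 10 15 4 6 14 7 9 11 13) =[0, 1, 2, 10, 6, 5, 14, 9, 8, 11, 15, 13, 12, 3, 7, 4]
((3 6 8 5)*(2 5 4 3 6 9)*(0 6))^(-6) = (0 8 3 2)(4 9 5 6)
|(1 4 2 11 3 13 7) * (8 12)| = 14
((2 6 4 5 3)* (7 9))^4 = ((2 6 4 5 3)(7 9))^4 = (9)(2 3 5 4 6)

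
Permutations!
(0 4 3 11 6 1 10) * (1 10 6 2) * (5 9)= [4, 6, 1, 11, 3, 9, 10, 7, 8, 5, 0, 2]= (0 4 3 11 2 1 6 10)(5 9)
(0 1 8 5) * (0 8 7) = [1, 7, 2, 3, 4, 8, 6, 0, 5] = (0 1 7)(5 8)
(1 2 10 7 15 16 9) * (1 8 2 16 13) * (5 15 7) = (1 16 9 8 2 10 5 15 13) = [0, 16, 10, 3, 4, 15, 6, 7, 2, 8, 5, 11, 12, 1, 14, 13, 9]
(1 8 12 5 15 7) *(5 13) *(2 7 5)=(1 8 12 13 2 7)(5 15)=[0, 8, 7, 3, 4, 15, 6, 1, 12, 9, 10, 11, 13, 2, 14, 5]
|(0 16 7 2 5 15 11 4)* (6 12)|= |(0 16 7 2 5 15 11 4)(6 12)|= 8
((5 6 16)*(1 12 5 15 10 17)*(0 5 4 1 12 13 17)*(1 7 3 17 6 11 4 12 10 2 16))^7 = (0 10 17 3 7 4 11 5)(1 13 6)(2 16 15)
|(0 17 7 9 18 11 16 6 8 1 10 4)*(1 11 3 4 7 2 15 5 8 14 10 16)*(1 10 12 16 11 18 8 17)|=20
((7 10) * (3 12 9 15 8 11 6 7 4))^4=((3 12 9 15 8 11 6 7 10 4))^4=(3 8 10 9 6)(4 15 7 12 11)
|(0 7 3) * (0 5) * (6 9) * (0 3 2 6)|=10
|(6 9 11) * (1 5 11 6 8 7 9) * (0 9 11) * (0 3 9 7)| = |(0 7 11 8)(1 5 3 9 6)| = 20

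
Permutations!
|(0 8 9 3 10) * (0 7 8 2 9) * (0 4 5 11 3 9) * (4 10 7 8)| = 10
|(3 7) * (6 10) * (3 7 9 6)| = 4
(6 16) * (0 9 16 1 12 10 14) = (0 9 16 6 1 12 10 14) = [9, 12, 2, 3, 4, 5, 1, 7, 8, 16, 14, 11, 10, 13, 0, 15, 6]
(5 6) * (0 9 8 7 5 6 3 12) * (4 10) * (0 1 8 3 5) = (0 9 3 12 1 8 7)(4 10) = [9, 8, 2, 12, 10, 5, 6, 0, 7, 3, 4, 11, 1]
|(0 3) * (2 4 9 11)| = 4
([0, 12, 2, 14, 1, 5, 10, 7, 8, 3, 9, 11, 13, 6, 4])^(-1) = (1 4 14 3 9 10 6 13 12)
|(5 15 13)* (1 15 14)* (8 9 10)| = |(1 15 13 5 14)(8 9 10)| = 15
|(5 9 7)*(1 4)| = 6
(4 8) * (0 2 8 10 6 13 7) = (0 2 8 4 10 6 13 7) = [2, 1, 8, 3, 10, 5, 13, 0, 4, 9, 6, 11, 12, 7]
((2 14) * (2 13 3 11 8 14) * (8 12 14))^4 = (3 13 14 12 11)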